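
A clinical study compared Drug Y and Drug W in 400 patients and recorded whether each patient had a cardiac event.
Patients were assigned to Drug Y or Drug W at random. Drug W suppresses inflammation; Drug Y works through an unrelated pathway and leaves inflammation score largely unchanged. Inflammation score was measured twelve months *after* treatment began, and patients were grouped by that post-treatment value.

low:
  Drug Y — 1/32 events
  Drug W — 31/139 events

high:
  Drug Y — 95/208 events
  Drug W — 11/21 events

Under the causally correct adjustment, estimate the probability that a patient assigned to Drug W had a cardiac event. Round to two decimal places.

The stratified and pooled comparisons disagree (Drug Y wins within each inflammation score; Drug W wins overall), so the answer turns on the causal role of inflammation score.
Inflammation score is downstream of the drug. One should not condition on a consequence of treatment, so the overall rates are the right comparison.
So P(outcome | do(Drug W)) is just the pooled rate for Drug W: 42/160 = 0.263.

0.26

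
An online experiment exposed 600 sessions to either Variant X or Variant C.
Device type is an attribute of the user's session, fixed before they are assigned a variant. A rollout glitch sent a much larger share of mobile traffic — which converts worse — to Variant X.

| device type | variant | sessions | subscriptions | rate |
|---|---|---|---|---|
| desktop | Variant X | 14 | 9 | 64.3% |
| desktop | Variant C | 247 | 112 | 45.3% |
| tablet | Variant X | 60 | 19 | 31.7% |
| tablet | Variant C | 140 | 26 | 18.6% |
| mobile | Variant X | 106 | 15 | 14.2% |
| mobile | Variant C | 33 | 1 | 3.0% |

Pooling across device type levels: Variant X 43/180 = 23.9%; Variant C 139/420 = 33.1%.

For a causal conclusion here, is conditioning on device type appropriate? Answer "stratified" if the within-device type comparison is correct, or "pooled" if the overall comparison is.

The stratified and pooled comparisons disagree (Variant X wins within each device type; Variant C wins overall), so the answer turns on the causal role of device type.
Device type satisfies the back-door criterion: it is not a descendant of the variant, and it blocks the spurious path from variant to outcome. Adjusting for it (i.e., using the within-device type rates) gives the causal effect.
Within each level — desktop: 64.3% vs 45.3%; tablet: 31.7% vs 18.6%; mobile: 14.2% vs 3.0% — Variant X is higher every time.

stratified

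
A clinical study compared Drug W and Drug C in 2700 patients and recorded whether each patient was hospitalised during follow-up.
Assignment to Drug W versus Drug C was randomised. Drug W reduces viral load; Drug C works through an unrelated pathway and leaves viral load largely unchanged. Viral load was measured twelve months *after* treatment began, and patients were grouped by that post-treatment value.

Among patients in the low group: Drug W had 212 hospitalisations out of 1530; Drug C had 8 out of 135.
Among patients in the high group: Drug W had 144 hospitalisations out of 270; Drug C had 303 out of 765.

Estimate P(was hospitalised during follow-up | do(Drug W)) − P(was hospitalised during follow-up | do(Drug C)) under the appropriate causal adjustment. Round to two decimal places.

Drug C is lower inside every viral load stratum but Drug W is lower in aggregate. Whether to stratify depends on how viral load relates to the drug.
Stratifying would compare drugs among patients the drugs themselves sorted into viral load groups — a form of selection on an intermediate. The unconditioned pooled rates give the total causal effect.
The causal difference is the pooled difference: 0.198 − 0.346 = -0.148.

-0.15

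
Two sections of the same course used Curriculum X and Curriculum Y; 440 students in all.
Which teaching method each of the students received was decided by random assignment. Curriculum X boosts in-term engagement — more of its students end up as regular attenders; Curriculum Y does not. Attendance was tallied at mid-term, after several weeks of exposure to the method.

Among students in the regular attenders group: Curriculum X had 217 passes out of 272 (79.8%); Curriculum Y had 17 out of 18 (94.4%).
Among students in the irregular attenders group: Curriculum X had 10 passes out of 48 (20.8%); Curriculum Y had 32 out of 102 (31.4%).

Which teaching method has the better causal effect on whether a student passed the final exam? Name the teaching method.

Curriculum X

The mid-term attendance-specific comparison favours Curriculum Y throughout, but the pooled figures favour Curriculum X. The question is whether to condition on mid-term attendance.
Mid-term attendance here is a post-treatment variable shaped by the teaching method; conditioning on it would introduce bias rather than remove it. The overall comparison is the causal one.
Pooled: Curriculum X 70.9% vs Curriculum Y 40.8%; Curriculum X is higher overall.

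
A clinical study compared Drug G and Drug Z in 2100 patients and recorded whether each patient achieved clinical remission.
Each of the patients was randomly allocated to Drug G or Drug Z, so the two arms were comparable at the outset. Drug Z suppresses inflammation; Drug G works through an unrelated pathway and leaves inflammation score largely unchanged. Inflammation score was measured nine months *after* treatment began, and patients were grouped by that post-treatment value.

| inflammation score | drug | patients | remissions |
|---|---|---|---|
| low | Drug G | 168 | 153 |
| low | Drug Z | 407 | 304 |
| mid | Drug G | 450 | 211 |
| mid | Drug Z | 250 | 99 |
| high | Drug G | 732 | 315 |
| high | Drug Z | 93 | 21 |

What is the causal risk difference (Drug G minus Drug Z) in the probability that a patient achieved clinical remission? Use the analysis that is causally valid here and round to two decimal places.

-0.06

Drug G is higher inside every inflammation score stratum but Drug Z is higher in aggregate. Whether to stratify depends on how inflammation score relates to the drug.
Inflammation score lies on the pathway drug → inflammation score → outcome, so adjusting for it blocks the indirect effect. For the total causal effect of drug, use the unadjusted pooled rates.
The causal difference is the pooled difference: 0.503 − 0.565 = -0.062.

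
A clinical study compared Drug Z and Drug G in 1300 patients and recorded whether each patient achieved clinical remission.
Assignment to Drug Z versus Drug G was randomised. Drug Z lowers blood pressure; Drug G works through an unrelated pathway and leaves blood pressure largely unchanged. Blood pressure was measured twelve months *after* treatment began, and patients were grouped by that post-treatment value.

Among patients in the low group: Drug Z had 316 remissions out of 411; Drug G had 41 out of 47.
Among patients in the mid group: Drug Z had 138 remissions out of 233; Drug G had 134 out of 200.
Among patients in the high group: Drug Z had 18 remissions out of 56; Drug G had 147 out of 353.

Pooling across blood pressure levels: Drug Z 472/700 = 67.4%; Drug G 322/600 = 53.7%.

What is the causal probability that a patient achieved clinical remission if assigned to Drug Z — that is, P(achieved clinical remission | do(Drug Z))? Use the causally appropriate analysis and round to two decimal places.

The blood pressure-specific comparison favours Drug G throughout, but the pooled figures favour Drug Z. The question is whether to condition on blood pressure.
The distribution of blood pressure is itself part of what the drug does — it is an intermediate outcome. Holding it fixed would remove that part of the effect; the total effect is the pooled difference.
So P(outcome | do(Drug Z)) is just the pooled rate for Drug Z: 472/700 = 0.674.

0.67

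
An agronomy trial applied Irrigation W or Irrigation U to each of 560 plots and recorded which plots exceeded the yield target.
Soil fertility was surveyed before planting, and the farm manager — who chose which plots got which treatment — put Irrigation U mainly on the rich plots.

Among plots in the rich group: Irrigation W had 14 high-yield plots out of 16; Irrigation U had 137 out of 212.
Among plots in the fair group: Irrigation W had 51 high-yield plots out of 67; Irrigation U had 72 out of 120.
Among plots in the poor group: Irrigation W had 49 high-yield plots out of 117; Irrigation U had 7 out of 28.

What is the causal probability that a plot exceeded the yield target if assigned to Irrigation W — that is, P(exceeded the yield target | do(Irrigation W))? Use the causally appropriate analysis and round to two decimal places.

0.72

Nothing the irrigation does changes soil fertility; the imbalance is an allocation artefact. With soil fertility also predicting the outcome, the pooled figure is confounded, and the within-stratum comparison is the causal one.
Standardising Irrigation W to the population soil fertility mix: 0.407·14/16 + 0.334·51/67 + 0.259·49/117 = 0.719.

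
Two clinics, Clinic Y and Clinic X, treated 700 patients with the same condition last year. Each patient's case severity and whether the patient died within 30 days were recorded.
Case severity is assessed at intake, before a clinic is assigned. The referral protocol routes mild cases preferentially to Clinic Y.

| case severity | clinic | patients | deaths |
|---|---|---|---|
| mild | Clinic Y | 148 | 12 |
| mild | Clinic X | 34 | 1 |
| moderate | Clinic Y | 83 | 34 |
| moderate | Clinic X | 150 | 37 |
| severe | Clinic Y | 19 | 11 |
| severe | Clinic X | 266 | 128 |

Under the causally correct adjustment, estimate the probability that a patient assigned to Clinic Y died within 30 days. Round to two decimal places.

Since case severity is a pre-existing factor (not a product of the clinic) and it affects the outcome on its own, it is a confounder. The stratified rates, not the pooled rate, identify the causal effect.
Standardising Clinic Y to the population case severity mix: 0.260·12/148 + 0.333·34/83 + 0.407·11/19 = 0.393.

0.39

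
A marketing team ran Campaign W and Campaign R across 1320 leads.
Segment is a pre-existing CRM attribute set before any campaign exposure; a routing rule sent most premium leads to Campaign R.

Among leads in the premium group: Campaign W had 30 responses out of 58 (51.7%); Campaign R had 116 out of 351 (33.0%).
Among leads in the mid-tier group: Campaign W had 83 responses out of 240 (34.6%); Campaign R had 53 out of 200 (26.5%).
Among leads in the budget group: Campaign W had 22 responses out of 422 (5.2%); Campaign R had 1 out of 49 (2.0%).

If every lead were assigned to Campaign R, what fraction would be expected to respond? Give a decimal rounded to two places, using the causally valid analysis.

Customer segment satisfies the back-door criterion: it is not a descendant of the campaign, and it blocks the spurious path from campaign to outcome. Adjusting for it (i.e., using the within-customer segment rates) gives the causal effect.
Standardising Campaign R to the population customer segment mix: 0.310·116/351 + 0.333·53/200 + 0.357·1/49 = 0.198.

0.20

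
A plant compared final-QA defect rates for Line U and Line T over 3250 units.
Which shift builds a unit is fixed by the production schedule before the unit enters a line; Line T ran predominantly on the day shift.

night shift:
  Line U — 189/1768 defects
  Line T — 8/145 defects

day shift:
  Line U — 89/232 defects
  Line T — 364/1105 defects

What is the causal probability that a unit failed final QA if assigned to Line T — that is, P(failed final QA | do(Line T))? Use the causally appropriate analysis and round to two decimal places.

The stratified and pooled comparisons disagree (Line T wins within each shift; Line U wins overall), so the answer turns on the causal role of shift.
Shift satisfies the back-door criterion: it is not a descendant of the line, and it blocks the spurious path from line to outcome. Adjusting for it (i.e., using the within-shift rates) gives the causal effect.
Standardising Line T to the population shift mix: 0.589·8/145 + 0.411·364/1105 = 0.168.

0.17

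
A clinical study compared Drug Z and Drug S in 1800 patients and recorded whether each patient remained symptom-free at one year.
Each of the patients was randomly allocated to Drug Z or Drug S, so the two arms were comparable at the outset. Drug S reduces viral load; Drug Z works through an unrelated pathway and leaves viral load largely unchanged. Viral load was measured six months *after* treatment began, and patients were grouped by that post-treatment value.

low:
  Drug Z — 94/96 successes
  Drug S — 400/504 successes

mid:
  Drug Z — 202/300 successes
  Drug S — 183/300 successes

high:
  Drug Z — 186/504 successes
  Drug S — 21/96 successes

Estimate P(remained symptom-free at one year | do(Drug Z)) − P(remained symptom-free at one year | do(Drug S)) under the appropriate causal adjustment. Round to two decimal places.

-0.14

Because the drug influences viral load, viral load is a post-treatment mediator, not a confounder. Stratifying on it would bias the estimate; the causal effect is the crude pooled difference.
The causal difference is the pooled difference: 0.536 − 0.671 = -0.136.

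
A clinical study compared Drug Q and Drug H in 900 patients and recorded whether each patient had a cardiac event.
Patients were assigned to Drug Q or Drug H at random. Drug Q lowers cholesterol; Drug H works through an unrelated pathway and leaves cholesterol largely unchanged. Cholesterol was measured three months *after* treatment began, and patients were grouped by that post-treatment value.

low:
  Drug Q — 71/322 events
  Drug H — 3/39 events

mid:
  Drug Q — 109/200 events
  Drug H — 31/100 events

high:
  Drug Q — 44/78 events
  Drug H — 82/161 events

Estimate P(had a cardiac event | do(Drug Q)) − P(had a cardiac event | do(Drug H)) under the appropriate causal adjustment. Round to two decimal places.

-0.01

The cholesterol-specific comparison favours Drug H throughout, but the pooled figures favour Drug Q. The question is whether to condition on cholesterol.
Cholesterol lies on the pathway drug → cholesterol → outcome, so adjusting for it blocks the indirect effect. For the total causal effect of drug, use the unadjusted pooled rates.
The causal difference is the pooled difference: 0.373 − 0.387 = -0.013.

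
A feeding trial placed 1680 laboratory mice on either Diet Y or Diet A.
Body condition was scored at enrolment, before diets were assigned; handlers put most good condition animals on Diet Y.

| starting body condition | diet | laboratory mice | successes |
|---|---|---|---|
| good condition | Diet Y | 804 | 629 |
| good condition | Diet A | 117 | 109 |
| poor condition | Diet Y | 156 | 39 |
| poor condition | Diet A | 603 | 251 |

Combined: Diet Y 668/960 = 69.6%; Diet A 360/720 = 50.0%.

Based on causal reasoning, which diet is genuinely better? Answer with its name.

Starting body condition satisfies the back-door criterion: it is not a descendant of the diet, and it blocks the spurious path from diet to outcome. Adjusting for it (i.e., using the within-starting body condition rates) gives the causal effect.
Within each level — good condition: 78.2% vs 93.2%; poor condition: 25.0% vs 41.6% — Diet A is higher every time.

Diet A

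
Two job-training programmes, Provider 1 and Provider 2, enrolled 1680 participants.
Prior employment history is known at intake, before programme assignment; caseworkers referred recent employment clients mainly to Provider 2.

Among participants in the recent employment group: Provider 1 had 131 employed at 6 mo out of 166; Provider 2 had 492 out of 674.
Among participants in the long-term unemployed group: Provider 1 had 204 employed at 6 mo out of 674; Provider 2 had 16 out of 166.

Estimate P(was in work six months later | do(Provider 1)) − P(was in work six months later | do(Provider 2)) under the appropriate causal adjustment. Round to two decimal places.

Prior employment history is set before the programme has any effect — it is not caused by the programme — and it independently drives the outcome. That makes it a confounder, so the causal comparison is within prior employment history levels.
Adjusting over the population distribution of prior employment history: 0.500·(0.789−0.730) + 0.500·(0.303−0.096) = +0.133.

+0.13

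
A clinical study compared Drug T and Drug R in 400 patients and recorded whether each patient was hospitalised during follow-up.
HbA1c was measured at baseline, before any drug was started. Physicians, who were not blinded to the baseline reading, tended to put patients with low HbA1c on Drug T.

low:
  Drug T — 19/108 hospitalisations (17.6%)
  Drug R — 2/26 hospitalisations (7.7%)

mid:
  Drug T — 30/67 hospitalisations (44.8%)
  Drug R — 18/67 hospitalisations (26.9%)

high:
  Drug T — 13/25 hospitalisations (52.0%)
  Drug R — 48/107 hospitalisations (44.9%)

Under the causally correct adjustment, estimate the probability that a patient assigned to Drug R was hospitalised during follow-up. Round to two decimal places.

0.26

The stratified and pooled comparisons disagree (Drug R wins within each HbA1c; Drug T wins overall), so the answer turns on the causal role of HbA1c.
HbA1c is set before the drug has any effect — it is not caused by the drug — and it independently drives the outcome. That makes it a confounder, so the causal comparison is within HbA1c levels.
Standardising Drug R to the population HbA1c mix: 0.335·2/26 + 0.335·18/67 + 0.330·48/107 = 0.264.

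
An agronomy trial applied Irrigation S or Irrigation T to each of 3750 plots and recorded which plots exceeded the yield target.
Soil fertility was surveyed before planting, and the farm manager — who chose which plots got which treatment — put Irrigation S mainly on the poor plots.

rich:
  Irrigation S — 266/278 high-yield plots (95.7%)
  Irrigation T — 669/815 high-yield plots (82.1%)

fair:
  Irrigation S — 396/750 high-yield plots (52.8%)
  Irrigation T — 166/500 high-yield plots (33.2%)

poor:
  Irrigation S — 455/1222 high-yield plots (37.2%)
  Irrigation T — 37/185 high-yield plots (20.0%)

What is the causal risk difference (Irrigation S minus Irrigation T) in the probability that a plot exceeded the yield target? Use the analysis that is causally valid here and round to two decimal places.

+0.17

The soil fertility-specific comparison favours Irrigation S throughout, but the pooled figures favour Irrigation T. The question is whether to condition on soil fertility.
Since soil fertility is a pre-existing factor (not a product of the irrigation) and it affects the outcome on its own, it is a confounder. The stratified rates, not the pooled rate, identify the causal effect.
Adjusting over the population distribution of soil fertility: 0.291·(0.957−0.821) + 0.333·(0.528−0.332) + 0.375·(0.372−0.200) = +0.170.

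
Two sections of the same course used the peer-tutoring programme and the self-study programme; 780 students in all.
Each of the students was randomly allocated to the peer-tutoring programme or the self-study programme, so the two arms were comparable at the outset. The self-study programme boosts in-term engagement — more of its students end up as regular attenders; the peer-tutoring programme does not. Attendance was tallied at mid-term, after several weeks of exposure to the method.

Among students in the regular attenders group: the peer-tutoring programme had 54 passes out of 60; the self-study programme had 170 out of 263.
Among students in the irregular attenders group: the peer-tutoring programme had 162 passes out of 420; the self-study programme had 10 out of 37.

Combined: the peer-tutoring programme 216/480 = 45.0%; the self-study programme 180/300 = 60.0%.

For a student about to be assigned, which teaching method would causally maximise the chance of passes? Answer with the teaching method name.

the self-study programme

The distribution of mid-term attendance is itself part of what the teaching method does — it is an intermediate outcome. Holding it fixed would remove that part of the effect; the total effect is the pooled difference.
Pooled: the peer-tutoring programme 45.0% vs the self-study programme 60.0%; the self-study programme is higher overall.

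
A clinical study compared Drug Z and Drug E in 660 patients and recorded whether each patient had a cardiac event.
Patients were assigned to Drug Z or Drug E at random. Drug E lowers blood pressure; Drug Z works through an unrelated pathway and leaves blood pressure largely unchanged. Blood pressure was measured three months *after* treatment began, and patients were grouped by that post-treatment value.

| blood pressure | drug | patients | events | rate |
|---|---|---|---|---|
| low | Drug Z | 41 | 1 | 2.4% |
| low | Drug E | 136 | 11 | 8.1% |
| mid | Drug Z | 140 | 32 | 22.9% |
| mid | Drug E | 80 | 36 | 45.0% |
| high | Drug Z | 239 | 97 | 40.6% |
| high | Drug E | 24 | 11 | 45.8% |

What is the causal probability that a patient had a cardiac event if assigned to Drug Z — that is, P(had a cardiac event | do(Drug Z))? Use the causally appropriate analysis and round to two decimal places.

Because the drug influences blood pressure, blood pressure is a post-treatment mediator, not a confounder. Stratifying on it would bias the estimate; the causal effect is the crude pooled difference.
So P(outcome | do(Drug Z)) is just the pooled rate for Drug Z: 130/420 = 0.310.

0.31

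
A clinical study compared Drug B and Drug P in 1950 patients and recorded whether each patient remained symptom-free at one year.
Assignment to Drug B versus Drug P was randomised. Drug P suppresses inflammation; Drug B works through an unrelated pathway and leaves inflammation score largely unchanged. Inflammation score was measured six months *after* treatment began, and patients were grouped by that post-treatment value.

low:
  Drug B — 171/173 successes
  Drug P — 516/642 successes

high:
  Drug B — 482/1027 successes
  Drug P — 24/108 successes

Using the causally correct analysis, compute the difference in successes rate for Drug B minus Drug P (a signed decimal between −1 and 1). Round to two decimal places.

Drug B is higher inside every inflammation score stratum but Drug P is higher in aggregate. Whether to stratify depends on how inflammation score relates to the drug.
Because the drug influences inflammation score, inflammation score is a post-treatment mediator, not a confounder. Stratifying on it would bias the estimate; the causal effect is the crude pooled difference.
The causal difference is the pooled difference: 0.544 − 0.720 = -0.176.

-0.18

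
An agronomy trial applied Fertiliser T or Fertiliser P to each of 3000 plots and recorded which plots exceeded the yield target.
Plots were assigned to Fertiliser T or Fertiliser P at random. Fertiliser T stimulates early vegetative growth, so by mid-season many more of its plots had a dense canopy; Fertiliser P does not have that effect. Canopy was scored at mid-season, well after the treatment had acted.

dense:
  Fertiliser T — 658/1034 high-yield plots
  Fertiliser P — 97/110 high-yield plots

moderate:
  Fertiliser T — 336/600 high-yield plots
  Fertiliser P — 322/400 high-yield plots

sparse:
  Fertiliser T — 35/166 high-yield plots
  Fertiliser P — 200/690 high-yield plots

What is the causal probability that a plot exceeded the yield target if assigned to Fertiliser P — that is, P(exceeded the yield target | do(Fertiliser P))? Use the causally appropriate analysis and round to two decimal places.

0.52

Mid-season canopy is downstream of the fertiliser. One should not condition on a consequence of treatment, so the overall rates are the right comparison.
So P(outcome | do(Fertiliser P)) is just the pooled rate for Fertiliser P: 619/1200 = 0.516.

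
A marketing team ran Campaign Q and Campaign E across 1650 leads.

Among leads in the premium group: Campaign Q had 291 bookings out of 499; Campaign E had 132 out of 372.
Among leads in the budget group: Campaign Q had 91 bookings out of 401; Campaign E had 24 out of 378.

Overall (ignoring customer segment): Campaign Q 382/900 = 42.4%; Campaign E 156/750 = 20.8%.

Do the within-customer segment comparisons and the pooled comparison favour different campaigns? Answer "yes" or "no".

no

Within each customer segment level (premium 58.3% vs 35.5%; budget 22.7% vs 6.3%), Campaign Q has the higher rate every time. Pooled: 42.4% vs 20.8% — Campaign Q has the higher rate overall. They agree.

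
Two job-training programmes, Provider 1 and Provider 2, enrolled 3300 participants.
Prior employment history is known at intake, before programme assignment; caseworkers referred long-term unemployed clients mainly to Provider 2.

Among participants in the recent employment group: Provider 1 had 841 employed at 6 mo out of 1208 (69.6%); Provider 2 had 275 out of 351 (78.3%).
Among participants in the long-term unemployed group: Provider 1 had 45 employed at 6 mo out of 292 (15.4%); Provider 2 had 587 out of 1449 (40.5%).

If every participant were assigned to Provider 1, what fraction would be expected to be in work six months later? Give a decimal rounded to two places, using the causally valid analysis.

Within every prior employment history level Provider 2 has the higher rate, yet pooled Provider 1 does — Simpson's reversal.
Prior employment history satisfies the back-door criterion: it is not a descendant of the programme, and it blocks the spurious path from programme to outcome. Adjusting for it (i.e., using the within-prior employment history rates) gives the causal effect.
Standardising Provider 1 to the population prior employment history mix: 0.472·841/1208 + 0.528·45/292 = 0.410.

0.41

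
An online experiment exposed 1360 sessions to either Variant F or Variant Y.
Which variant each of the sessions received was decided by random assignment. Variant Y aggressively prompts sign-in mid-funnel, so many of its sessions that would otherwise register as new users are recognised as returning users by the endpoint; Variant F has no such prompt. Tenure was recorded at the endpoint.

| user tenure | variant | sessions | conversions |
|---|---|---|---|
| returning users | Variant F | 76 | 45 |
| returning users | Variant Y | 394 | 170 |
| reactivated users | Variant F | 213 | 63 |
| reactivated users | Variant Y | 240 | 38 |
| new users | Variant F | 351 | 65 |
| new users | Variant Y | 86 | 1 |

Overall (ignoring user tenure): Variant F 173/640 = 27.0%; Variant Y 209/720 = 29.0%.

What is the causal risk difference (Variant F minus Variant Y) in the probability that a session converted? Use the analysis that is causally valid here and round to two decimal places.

-0.02

Variant F is higher inside every user tenure stratum but Variant Y is higher in aggregate. Whether to stratify depends on how user tenure relates to the variant.
User tenure is recorded after the variant and is itself shifted by it — it sits on the causal path from variant to outcome. Conditioning on a mediator would strip out part of the effect we want; the pooled comparison gives the total causal effect.
The causal difference is the pooled difference: 0.270 − 0.290 = -0.020.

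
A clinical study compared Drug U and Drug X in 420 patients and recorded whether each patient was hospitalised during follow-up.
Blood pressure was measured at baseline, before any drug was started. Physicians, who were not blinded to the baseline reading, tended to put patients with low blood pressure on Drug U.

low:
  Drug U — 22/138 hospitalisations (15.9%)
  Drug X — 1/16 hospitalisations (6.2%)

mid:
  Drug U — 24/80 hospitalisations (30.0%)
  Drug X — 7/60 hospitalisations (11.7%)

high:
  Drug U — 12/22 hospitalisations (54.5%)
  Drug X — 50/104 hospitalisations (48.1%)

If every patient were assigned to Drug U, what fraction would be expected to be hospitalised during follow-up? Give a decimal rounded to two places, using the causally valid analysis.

The blood pressure-specific comparison favours Drug X throughout, but the pooled figures favour Drug U. The question is whether to condition on blood pressure.
Blood pressure differs across drugs for reasons unrelated to any effect of the drug itself, and it separately predicts the outcome — a classic confounder. We must compare within blood pressure levels.
Standardising Drug U to the population blood pressure mix: 0.367·22/138 + 0.333·24/80 + 0.300·12/22 = 0.322.

0.32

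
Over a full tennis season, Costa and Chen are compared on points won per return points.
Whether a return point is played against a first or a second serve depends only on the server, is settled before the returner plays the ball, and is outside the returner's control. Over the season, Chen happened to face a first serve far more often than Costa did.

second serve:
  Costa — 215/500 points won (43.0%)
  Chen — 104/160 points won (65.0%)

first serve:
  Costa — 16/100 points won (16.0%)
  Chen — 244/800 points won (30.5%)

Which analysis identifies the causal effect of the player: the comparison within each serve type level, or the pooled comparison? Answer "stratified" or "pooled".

stratified

Here serve type is a common cause — it drives both which player a case falls under and the outcome. The crude comparison mixes populations; the stratum-specific rates are the causally relevant ones.
Within each level — second serve: 43.0% vs 65.0%; first serve: 16.0% vs 30.5% — Chen is higher every time.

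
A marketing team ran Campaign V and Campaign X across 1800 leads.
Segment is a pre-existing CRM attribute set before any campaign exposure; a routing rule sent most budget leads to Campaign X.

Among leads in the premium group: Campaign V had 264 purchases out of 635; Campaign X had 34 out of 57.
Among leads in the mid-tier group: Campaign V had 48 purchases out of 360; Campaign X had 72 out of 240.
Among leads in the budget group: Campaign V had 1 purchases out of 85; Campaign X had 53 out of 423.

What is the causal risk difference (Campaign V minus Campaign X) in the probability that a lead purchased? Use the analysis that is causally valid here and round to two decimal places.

-0.16

Here customer segment is a common cause — it drives both which campaign a case falls under and the outcome. The crude comparison mixes populations; the stratum-specific rates are the causally relevant ones.
Adjusting over the population distribution of customer segment: 0.384·(0.416−0.596) + 0.333·(0.133−0.300) + 0.282·(0.012−0.125) = -0.157.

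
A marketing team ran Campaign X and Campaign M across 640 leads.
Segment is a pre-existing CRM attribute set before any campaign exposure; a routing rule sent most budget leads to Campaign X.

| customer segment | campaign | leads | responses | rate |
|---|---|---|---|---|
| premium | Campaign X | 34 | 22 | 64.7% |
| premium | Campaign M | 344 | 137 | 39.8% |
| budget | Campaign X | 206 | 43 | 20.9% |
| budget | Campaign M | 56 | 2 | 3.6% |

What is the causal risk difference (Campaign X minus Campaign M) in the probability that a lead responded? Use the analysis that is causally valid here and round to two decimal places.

+0.22

The customer segment-specific comparison favours Campaign X throughout, but the pooled figures favour Campaign M. The question is whether to condition on customer segment.
Nothing the campaign does changes customer segment; the imbalance is an allocation artefact. With customer segment also predicting the outcome, the pooled figure is confounded, and the within-stratum comparison is the causal one.
Adjusting over the population distribution of customer segment: 0.591·(0.647−0.398) + 0.409·(0.209−0.036) = +0.218.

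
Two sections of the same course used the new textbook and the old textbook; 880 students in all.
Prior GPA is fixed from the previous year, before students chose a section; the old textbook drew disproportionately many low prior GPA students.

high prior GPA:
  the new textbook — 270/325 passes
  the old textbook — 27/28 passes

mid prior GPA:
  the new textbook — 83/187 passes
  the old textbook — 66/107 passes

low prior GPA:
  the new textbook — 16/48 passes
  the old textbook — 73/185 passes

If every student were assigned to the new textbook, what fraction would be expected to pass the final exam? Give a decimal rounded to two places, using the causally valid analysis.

Nothing the teaching method does changes prior GPA band; the imbalance is an allocation artefact. With prior GPA band also predicting the outcome, the pooled figure is confounded, and the within-stratum comparison is the causal one.
Standardising the new textbook to the population prior GPA band mix: 0.401·270/325 + 0.334·83/187 + 0.265·16/48 = 0.570.

0.57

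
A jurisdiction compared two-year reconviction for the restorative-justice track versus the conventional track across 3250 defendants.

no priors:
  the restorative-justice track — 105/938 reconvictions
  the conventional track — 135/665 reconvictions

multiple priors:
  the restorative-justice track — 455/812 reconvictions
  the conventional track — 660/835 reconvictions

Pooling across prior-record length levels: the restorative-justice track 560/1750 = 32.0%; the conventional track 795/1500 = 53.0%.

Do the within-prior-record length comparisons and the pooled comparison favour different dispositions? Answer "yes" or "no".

Within each prior-record length level (no priors 11.2% vs 20.3%; multiple priors 56.0% vs 79.0%), the restorative-justice track has the lower rate every time. Pooled: 32.0% vs 53.0% — the restorative-justice track has the lower rate overall. They agree.

no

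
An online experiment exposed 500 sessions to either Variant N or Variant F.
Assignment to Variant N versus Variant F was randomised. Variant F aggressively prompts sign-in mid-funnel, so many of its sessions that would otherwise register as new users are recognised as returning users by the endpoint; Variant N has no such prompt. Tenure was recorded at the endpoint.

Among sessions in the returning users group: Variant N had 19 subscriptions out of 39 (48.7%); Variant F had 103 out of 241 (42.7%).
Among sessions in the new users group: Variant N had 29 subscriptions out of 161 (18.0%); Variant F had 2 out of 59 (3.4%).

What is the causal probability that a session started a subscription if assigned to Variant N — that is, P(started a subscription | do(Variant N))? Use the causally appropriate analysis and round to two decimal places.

The user tenure-specific comparison favours Variant N throughout, but the pooled figures favour Variant F. The question is whether to condition on user tenure.
The distribution of user tenure is itself part of what the variant does — it is an intermediate outcome. Holding it fixed would remove that part of the effect; the total effect is the pooled difference.
So P(outcome | do(Variant N)) is just the pooled rate for Variant N: 48/200 = 0.240.

0.24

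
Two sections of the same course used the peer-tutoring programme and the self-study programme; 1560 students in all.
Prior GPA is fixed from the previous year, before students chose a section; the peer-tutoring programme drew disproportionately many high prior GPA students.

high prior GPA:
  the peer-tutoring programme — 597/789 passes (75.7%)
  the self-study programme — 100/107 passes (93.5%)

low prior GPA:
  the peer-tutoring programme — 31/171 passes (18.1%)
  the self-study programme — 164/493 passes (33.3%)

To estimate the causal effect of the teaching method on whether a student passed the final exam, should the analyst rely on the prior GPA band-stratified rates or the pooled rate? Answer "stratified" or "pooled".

The prior GPA band-specific comparison favours the self-study programme throughout, but the pooled figures favour the peer-tutoring programme. The question is whether to condition on prior GPA band.
Prior GPA band satisfies the back-door criterion: it is not a descendant of the teaching method, and it blocks the spurious path from teaching method to outcome. Adjusting for it (i.e., using the within-prior GPA band rates) gives the causal effect.
Within each level — high prior GPA: 75.7% vs 93.5%; low prior GPA: 18.1% vs 33.3% — the self-study programme is higher every time.

stratified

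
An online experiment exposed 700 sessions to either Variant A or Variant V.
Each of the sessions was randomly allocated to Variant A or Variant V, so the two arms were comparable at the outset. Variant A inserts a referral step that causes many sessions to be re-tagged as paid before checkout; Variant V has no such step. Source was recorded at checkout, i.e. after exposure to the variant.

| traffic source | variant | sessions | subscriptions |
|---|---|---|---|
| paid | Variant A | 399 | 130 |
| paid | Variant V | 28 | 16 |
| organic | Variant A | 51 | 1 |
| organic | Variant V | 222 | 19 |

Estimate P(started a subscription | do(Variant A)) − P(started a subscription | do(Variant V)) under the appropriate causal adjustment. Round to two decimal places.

Because the variant influences traffic source, traffic source is a post-treatment mediator, not a confounder. Stratifying on it would bias the estimate; the causal effect is the crude pooled difference.
The causal difference is the pooled difference: 0.291 − 0.140 = +0.151.

+0.15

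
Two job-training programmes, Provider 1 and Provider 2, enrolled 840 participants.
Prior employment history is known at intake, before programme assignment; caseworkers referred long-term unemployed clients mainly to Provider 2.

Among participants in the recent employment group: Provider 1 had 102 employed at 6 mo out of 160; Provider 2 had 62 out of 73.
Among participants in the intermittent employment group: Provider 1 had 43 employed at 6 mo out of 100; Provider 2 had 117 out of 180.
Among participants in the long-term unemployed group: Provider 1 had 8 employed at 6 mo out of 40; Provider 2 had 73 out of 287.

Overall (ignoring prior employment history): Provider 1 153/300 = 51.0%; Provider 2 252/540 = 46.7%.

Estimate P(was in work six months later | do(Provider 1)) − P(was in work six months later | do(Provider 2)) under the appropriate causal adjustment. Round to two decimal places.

Within every prior employment history level Provider 2 has the higher rate, yet pooled Provider 1 does — Simpson's reversal.
Prior employment history is set before the programme has any effect — it is not caused by the programme — and it independently drives the outcome. That makes it a confounder, so the causal comparison is within prior employment history levels.
Adjusting over the population distribution of prior employment history: 0.277·(0.637−0.849) + 0.333·(0.430−0.650) + 0.389·(0.200−0.254) = -0.153.

-0.15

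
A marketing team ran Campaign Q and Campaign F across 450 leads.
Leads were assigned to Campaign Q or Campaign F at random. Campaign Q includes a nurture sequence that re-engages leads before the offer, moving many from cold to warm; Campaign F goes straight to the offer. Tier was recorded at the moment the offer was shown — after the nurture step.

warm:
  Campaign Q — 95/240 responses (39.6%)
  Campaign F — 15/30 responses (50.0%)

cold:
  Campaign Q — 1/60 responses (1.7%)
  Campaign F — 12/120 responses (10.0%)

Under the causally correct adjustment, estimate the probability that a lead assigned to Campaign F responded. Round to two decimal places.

0.18

Engagement tier lies on the pathway campaign → engagement tier → outcome, so adjusting for it blocks the indirect effect. For the total causal effect of campaign, use the unadjusted pooled rates.
So P(outcome | do(Campaign F)) is just the pooled rate for Campaign F: 27/150 = 0.180.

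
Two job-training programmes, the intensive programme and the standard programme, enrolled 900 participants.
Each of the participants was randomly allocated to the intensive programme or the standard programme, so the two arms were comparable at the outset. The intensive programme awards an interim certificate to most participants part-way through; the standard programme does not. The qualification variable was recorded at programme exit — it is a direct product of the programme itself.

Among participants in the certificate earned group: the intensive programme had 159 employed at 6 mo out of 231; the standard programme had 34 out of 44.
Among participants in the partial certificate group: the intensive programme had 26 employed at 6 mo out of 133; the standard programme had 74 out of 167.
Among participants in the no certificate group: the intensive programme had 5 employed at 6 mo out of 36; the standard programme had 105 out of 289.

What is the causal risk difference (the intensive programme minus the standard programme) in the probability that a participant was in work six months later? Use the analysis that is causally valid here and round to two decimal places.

Qualification attained during the programme is recorded after the programme and is itself shifted by it — it sits on the causal path from programme to outcome. Conditioning on a mediator would strip out part of the effect we want; the pooled comparison gives the total causal effect.
The causal difference is the pooled difference: 0.475 − 0.426 = +0.049.

+0.05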